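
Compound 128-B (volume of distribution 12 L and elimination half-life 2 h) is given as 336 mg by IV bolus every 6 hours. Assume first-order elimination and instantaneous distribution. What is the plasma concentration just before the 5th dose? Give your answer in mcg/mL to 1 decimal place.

4.0 mcg/mL

f = (1/2)^(τ/t½) = (1/2)^(6/2) ≈ 0.1250.
C₀ = D/Vd = 336/12 ≈ 28.000 mcg/mL.
Before the 5th dose, 4 doses have been given. Superposition: Cmin = C₀·(f + f² + … + f^4).
≈ 28.000 × (0.1250 + 0.0156 + 0.0020 + 0.0002) ≈ 28.000 × 0.1428 ≈ 3.998 mcg/mL.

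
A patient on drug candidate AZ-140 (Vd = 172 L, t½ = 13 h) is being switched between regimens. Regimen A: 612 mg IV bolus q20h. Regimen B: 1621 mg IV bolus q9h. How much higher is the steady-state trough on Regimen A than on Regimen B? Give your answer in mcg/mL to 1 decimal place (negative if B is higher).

Regimen A: f = (1/2)^(20/13) ≈ 0.3443; Cmin,ss = (612/172)·f/(1−f) ≈ 1.868 mcg/mL.
Regimen B: f = (1/2)^(9/13) ≈ 0.6189; Cmin,ss = (1621/172)·f/(1−f) ≈ 15.305 mcg/mL.
Difference ≈ 1.868 − 15.305 ≈ -13.437 mcg/mL.

-13.4 mcg/mL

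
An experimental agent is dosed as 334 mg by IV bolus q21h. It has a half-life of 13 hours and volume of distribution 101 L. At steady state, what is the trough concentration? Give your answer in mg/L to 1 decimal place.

1.6 mg/L

k = ln2/t½ = ln2/13 ≈ 0.053319 h⁻¹; fraction remaining f = e^(−kτ) = e^(−0.053319×21) ≈ 0.3264.
At steady state, accumulation factor R = 1/(1 − e^(−kτ)) ≈ 1.4846.
Single-dose peak C₀ = D/Vd = 334/101 ≈ 3.307 mg/L.
Cmax,ss = C₀/(1 − f) ≈ 3.307/0.6736 ≈ 4.909 mg/L.
One interval later, Cmin,ss = Cmax,ss·e^(−kτ) ≈ 4.909 × 0.3264 ≈ 1.602 mg/L.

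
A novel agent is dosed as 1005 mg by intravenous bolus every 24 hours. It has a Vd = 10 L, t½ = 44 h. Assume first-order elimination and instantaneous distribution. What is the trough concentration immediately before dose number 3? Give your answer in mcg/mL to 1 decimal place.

116.0 mcg/mL

f = (1/2)^(τ/t½) = (1/2)^(24/44) ≈ 0.6852.
C₀ = D/Vd = 1005/10 ≈ 100.500 mcg/mL.
Before the 3rd dose, 2 doses have been given. Superposition: Cmin = C₀·(f + f²).
≈ 100.500 × (0.6852 + 0.4695) ≈ 100.500 × 1.1547 ≈ 116.047 mcg/mL.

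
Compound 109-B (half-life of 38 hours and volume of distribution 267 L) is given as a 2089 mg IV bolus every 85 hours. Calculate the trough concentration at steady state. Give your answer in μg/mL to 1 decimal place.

Over one 85-h interval, 85/38 ≈ 2.2368 half-lives elapse, leaving f ≈ 0.2122 of each dose.
At steady state, accumulation factor R = 1/(1 − e^(−kτ)) ≈ 1.2694.
Each bolus raises the concentration by D/Vd = 2089/267 ≈ 7.824 μg/mL.
Steady-state peak Cmax,ss = C₀·R ≈ 7.824 × 1.2694 ≈ 9.932 μg/mL.
Steady-state trough Cmin,ss = Cmax,ss·f ≈ 9.932 × 0.2122 ≈ 2.108 μg/mL.

2.1 μg/mL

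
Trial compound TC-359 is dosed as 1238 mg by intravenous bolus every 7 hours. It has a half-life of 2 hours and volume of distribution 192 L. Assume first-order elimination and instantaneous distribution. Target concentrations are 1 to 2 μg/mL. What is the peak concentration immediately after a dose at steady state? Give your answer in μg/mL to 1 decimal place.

τ/t½ = 7/2 ≈ 3.5, so fraction remaining f = (1/2)^(7/2) ≈ 0.0884.
At steady state, accumulation factor R = 1/(1 − e^(−kτ)) ≈ 1.0970.
Each bolus raises the concentration by D/Vd = 1238/192 ≈ 6.448 μg/mL.
Steady-state peak Cmax,ss = C₀·R ≈ 6.448 × 1.0970 ≈ 7.073 μg/mL.
Peak 7.1 μg/mL vs MTC 2 μg/mL: exceeds toxic threshold.

7.1 μg/mL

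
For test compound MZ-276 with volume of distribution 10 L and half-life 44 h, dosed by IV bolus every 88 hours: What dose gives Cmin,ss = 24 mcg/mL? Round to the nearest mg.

τ/t½ = 88/44 ≈ 2, so f = (1/2)^(88/44) ≈ 0.250000.
Cmin,ss = (D/Vd)·f/(1−f), so D = Cmin,ss·Vd·(1−f)/f.
D = 24 × 10 × (1−f)/f ≈ 24 × 10 × 3.00000 ≈ 720.00 mg.

720 mg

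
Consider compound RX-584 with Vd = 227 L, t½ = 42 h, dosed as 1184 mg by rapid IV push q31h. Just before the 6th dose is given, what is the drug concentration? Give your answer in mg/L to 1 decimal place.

7.2 mg/L

f = (1/2)^(τ/t½) = (1/2)^(31/42) ≈ 0.5995.
C₀ = D/Vd = 1184/227 ≈ 5.216 mg/L.
Before the 6th dose, 5 doses have been given. Superposition: Cmin = C₀·(f + f² + … + f^5).
≈ 5.216 × (0.5995 + 0.3594 + 0.2155 + 0.1292 + 0.0774) ≈ 5.216 × 1.3810 ≈ 7.203 mg/L.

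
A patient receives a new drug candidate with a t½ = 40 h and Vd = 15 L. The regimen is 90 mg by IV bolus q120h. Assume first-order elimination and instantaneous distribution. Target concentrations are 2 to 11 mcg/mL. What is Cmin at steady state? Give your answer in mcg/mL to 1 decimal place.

0.9 mcg/mL

τ = 120 h = 3 half-lives, so f = (1/2)^3 = 0.125.
Accumulation ratio R = 1/(1 − f) = 1/0.875 = 8/7.
Single-dose peak C₀ = D/Vd = 90/15 = 6 mcg/mL.
Steady-state peak Cmax,ss = C₀·R = 6 × 8/7 ≈ 6.857 mcg/mL.
Steady-state trough Cmin,ss = Cmax,ss·f ≈ 6.857 × 0.125 ≈ 0.857 mcg/mL.
Trough 0.9 mcg/mL vs MEC 2 mcg/mL: subtherapeutic.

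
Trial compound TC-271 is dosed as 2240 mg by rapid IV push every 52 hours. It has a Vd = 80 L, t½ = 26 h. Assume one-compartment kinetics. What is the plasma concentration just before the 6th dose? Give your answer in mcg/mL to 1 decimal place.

f = (1/2)^(τ/t½) = (1/2)^(52/26) ≈ 0.2500.
C₀ = D/Vd = 2240/80 ≈ 28.000 mcg/mL.
Before the 6th dose, 5 doses have been given. Superposition: Cmin = C₀·(f + f² + … + f^5).
≈ 28.000 × (0.2500 + 0.0625 + 0.0156 + 0.0039 + 0.0010) ≈ 28.000 × 0.3330 ≈ 9.324 mcg/mL.

9.3 mcg/mL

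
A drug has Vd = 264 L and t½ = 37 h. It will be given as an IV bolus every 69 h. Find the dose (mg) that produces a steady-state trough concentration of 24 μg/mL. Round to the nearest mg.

τ/t½ = 69/37 ≈ 1.8649, so f = (1/2)^(69/37) ≈ 0.274549.
Cmin,ss = (D/Vd)·f/(1−f), so D = Cmin,ss·Vd·(1−f)/f.
D = 24 × 264 × (1−f)/f ≈ 24 × 264 × 2.64234 ≈ 16741.87 mg.

16742 mg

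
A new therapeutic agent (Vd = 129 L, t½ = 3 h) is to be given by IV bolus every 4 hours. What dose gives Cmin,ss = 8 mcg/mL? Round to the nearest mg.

τ/t½ = 4/3 ≈ 1.3333, so f = (1/2)^(4/3) ≈ 0.396850.
Cmin,ss = (D/Vd)·f/(1−f), so D = Cmin,ss·Vd·(1−f)/f.
D = 8 × 129 × (1−f)/f ≈ 8 × 129 × 1.51984 ≈ 1568.47 mg.

1568 mg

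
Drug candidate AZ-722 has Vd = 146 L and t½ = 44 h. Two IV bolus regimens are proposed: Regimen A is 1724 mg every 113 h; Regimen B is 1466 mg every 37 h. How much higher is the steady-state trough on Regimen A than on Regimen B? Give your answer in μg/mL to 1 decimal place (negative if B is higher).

-10.3 μg/mL

Regimen A: f = (1/2)^(113/44) ≈ 0.1686; Cmin,ss = (1724/146)·f/(1−f) ≈ 2.395 μg/mL.
Regimen B: f = (1/2)^(37/44) ≈ 0.5583; Cmin,ss = (1466/146)·f/(1−f) ≈ 12.692 μg/mL.
Difference ≈ 2.395 − 12.692 ≈ -10.297 μg/mL.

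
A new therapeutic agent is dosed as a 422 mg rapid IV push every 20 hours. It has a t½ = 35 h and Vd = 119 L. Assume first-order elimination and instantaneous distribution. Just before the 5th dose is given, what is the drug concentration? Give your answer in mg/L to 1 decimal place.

5.8 mg/L

f = (1/2)^(τ/t½) = (1/2)^(20/35) ≈ 0.6730.
C₀ = D/Vd = 422/119 ≈ 3.546 mg/L.
Before the 5th dose, 4 doses have been given. Superposition: Cmin = C₀·(f + f² + … + f^4).
≈ 3.546 × (0.6730 + 0.4529 + 0.3048 + 0.2051) ≈ 3.546 × 1.6358 ≈ 5.801 mg/L.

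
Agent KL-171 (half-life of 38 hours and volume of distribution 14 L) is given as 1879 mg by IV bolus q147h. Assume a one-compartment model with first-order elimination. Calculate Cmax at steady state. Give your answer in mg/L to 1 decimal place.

k = ln2/t½ = ln2/38 ≈ 0.018241 h⁻¹; fraction remaining f = e^(−kτ) = e^(−0.018241×147) ≈ 0.0685.
At steady state, accumulation factor R = 1/(1 − e^(−kτ)) ≈ 1.0735.
Each bolus raises the concentration by D/Vd = 1879/14 ≈ 134.214 mg/L.
Steady-state peak Cmax,ss = C₀·R ≈ 134.214 × 1.0735 ≈ 144.079 mg/L.

144.1 mg/L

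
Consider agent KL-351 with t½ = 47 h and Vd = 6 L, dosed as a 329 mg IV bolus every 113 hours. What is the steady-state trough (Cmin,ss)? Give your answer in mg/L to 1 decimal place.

12.8 mg/L

k = ln2/t½ = ln2/47 ≈ 0.014748 h⁻¹; fraction remaining f = e^(−kτ) = e^(−0.014748×113) ≈ 0.1889.
At steady state, accumulation factor R = 1/(1 − e^(−kτ)) ≈ 1.2329.
Each bolus raises the concentration by D/Vd = 329/6 ≈ 54.833 mg/L.
Steady-state peak Cmax,ss = C₀·R ≈ 54.833 × 1.2329 ≈ 67.604 mg/L.
Steady-state trough Cmin,ss = Cmax,ss·f ≈ 67.604 × 0.1889 ≈ 12.770 mg/L.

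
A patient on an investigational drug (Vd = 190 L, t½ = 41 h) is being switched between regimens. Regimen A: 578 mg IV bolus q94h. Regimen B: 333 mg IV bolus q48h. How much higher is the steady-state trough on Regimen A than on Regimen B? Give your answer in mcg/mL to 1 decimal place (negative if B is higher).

-0.6 mcg/mL

Regimen A: f = (1/2)^(94/41) ≈ 0.2041; Cmin,ss = (578/190)·f/(1−f) ≈ 0.780 mcg/mL.
Regimen B: f = (1/2)^(48/41) ≈ 0.4442; Cmin,ss = (333/190)·f/(1−f) ≈ 1.401 mcg/mL.
Difference ≈ 0.780 − 1.401 ≈ -0.621 mcg/mL.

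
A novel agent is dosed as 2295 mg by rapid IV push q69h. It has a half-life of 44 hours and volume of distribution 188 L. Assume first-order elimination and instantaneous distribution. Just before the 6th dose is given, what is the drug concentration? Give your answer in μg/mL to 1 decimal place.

6.2 μg/mL

f = (1/2)^(τ/t½) = (1/2)^(69/44) ≈ 0.3372.
C₀ = D/Vd = 2295/188 ≈ 12.207 μg/mL.
Before the 6th dose, 5 doses have been given. Superposition: Cmin = C₀·(f + f² + … + f^5).
≈ 12.207 × (0.3372 + 0.1137 + 0.0383 + 0.0129 + 0.0044) ≈ 12.207 × 0.5065 ≈ 6.183 μg/mL.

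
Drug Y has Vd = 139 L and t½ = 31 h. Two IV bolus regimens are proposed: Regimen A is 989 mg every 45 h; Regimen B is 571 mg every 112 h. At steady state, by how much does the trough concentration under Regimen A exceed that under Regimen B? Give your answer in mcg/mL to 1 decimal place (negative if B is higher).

3.7 mcg/mL

Regimen A: f = (1/2)^(45/31) ≈ 0.3656; Cmin,ss = (989/139)·f/(1−f) ≈ 4.100 mcg/mL.
Regimen B: f = (1/2)^(112/31) ≈ 0.0817; Cmin,ss = (571/139)·f/(1−f) ≈ 0.365 mcg/mL.
Difference ≈ 4.100 − 0.365 ≈ 3.735 mcg/mL.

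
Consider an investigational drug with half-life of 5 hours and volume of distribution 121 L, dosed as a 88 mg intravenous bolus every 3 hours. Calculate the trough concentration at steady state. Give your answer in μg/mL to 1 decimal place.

1.4 μg/mL

k = ln2/t½ = ln2/5 ≈ 0.138629 h⁻¹; fraction remaining f = e^(−kτ) = e^(−0.138629×3) ≈ 0.6598.
Accumulation ratio R = 1/(1 − f) ≈ 1/0.3402 ≈ 2.9394.
Single-dose peak C₀ = D/Vd = 88/121 ≈ 0.727 μg/mL.
Steady-state peak Cmax,ss = C₀·R ≈ 0.727 × 2.9394 ≈ 2.137 μg/mL.
Steady-state trough Cmin,ss = Cmax,ss·f ≈ 2.137 × 0.6598 ≈ 1.410 μg/mL.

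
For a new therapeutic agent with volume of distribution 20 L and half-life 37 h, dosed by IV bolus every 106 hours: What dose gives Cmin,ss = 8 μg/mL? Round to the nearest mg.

1006 mg

τ/t½ = 106/37 ≈ 2.8649, so f = (1/2)^(106/37) ≈ 0.137274.
Cmin,ss = (D/Vd)·f/(1−f), so D = Cmin,ss·Vd·(1−f)/f.
D = 8 × 20 × (1−f)/f ≈ 8 × 20 × 6.28470 ≈ 1005.55 mg.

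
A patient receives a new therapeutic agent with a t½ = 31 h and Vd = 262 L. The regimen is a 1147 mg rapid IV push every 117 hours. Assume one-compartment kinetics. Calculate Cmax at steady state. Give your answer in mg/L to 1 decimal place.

Over one 117-h interval, 117/31 ≈ 3.7742 half-lives elapse, leaving f ≈ 0.0731 of each dose.
At steady state, accumulation factor R = 1/(1 − e^(−kτ)) ≈ 1.0789.
Single-dose peak C₀ = D/Vd = 1147/262 ≈ 4.378 mg/L.
Steady-state peak Cmax,ss = C₀·R ≈ 4.378 × 1.0789 ≈ 4.723 mg/L.

4.7 mg/L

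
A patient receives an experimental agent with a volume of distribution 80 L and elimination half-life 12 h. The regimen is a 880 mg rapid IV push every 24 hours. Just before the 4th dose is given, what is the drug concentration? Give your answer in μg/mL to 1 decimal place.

3.6 μg/mL

f = (1/2)^(τ/t½) = (1/2)^(24/12) ≈ 0.2500.
C₀ = D/Vd = 880/80 ≈ 11.000 μg/mL.
Before the 4th dose, 3 doses have been given. Superposition: Cmin = C₀·(f + f² + … + f^3).
≈ 11.000 × (0.2500 + 0.0625 + 0.0156) ≈ 11.000 × 0.3281 ≈ 3.609 μg/mL.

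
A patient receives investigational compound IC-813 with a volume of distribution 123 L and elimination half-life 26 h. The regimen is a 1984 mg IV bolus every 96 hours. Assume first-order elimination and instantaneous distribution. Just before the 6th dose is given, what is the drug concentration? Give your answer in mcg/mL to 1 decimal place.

f = (1/2)^(τ/t½) = (1/2)^(96/26) ≈ 0.0774.
C₀ = D/Vd = 1984/123 ≈ 16.130 mcg/mL.
Before the 6th dose, 5 doses have been given. Superposition: Cmin = C₀·(f + f² + … + f^5).
≈ 16.130 × (0.0774 + 0.0060 + 0.0005 + 0.0000 + 0.0000) ≈ 16.130 × 0.0839 ≈ 1.353 mcg/mL.

1.4 mcg/mL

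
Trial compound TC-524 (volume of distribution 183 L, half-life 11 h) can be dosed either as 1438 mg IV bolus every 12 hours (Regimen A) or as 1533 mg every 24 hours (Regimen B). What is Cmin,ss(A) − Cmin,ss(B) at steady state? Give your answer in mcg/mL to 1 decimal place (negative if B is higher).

Regimen A: f = (1/2)^(12/11) ≈ 0.4695; Cmin,ss = (1438/183)·f/(1−f) ≈ 6.954 mcg/mL.
Regimen B: f = (1/2)^(24/11) ≈ 0.2204; Cmin,ss = (1533/183)·f/(1−f) ≈ 2.368 mcg/mL.
Difference ≈ 6.954 − 2.368 ≈ 4.586 mcg/mL.

4.6 mcg/mL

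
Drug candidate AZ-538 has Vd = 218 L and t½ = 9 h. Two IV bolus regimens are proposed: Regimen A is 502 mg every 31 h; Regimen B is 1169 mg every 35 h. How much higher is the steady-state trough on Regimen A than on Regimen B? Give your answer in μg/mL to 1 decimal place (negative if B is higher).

Regimen A: f = (1/2)^(31/9) ≈ 0.0919; Cmin,ss = (502/218)·f/(1−f) ≈ 0.233 μg/mL.
Regimen B: f = (1/2)^(35/9) ≈ 0.0675; Cmin,ss = (1169/218)·f/(1−f) ≈ 0.388 μg/mL.
Difference ≈ 0.233 − 0.388 ≈ -0.155 μg/mL.

-0.2 μg/mL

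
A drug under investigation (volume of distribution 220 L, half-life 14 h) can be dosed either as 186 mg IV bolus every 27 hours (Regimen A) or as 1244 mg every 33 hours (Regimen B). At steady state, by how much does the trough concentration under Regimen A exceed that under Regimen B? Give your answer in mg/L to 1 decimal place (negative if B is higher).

Regimen A: f = (1/2)^(27/14) ≈ 0.2627; Cmin,ss = (186/220)·f/(1−f) ≈ 0.301 mg/L.
Regimen B: f = (1/2)^(33/14) ≈ 0.1952; Cmin,ss = (1244/220)·f/(1−f) ≈ 1.371 mg/L.
Difference ≈ 0.301 − 1.371 ≈ -1.070 mg/L.

-1.1 mg/L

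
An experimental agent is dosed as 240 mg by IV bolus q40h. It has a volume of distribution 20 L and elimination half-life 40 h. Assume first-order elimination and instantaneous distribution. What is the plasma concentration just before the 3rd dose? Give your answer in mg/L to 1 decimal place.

f = (1/2)^(τ/t½) = (1/2)^(40/40) ≈ 0.5000.
C₀ = D/Vd = 240/20 ≈ 12.000 mg/L.
Before the 3rd dose, 2 doses have been given. Superposition: Cmin = C₀·(f + f²).
≈ 12.000 × (0.5000 + 0.2500) ≈ 12.000 × 0.7500 ≈ 9.000 mg/L.

9.0 mg/L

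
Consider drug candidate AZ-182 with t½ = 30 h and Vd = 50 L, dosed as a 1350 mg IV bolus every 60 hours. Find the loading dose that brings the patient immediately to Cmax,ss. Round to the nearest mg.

1800 mg

f = (1/2)^(60/30) ≈ 0.250000; accumulation ratio R = 1/(1−f) ≈ 1.33333.
Loading dose to hit Cmax,ss on first dose: D_load = D_maint·R ≈ 1350 × 1.33333 ≈ 1800.00 mg.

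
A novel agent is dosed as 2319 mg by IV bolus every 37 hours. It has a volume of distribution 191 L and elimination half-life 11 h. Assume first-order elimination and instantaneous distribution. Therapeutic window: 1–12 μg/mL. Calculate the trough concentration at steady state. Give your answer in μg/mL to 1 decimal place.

Over one 37-h interval, 37/11 ≈ 3.3636 half-lives elapse, leaving f ≈ 0.0972 of each dose.
Each bolus raises the concentration by D/Vd = 2319/191 ≈ 12.141 μg/mL.
Steady-state trough Cmin,ss = C₀·f/(1−f) ≈ 12.141 × 0.0972/0.9028 ≈ 1.307 μg/mL.
Trough 1.3 μg/mL vs MEC 1 μg/mL: adequate.

1.3 μg/mL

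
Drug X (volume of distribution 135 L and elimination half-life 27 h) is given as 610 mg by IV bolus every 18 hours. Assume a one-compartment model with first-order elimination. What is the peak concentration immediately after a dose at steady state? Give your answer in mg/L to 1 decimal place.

k = ln2/t½ = ln2/27 ≈ 0.025672 h⁻¹; fraction remaining f = e^(−kτ) = e^(−0.025672×18) ≈ 0.6300.
Accumulation ratio R = 1/(1 − f) ≈ 1/0.3700 ≈ 2.7027.
Single-dose peak C₀ = D/Vd = 610/135 ≈ 4.519 mg/L.
Cmax,ss = C₀/(1 − f) ≈ 4.519/0.3700 ≈ 12.214 mg/L.

12.2 mg/L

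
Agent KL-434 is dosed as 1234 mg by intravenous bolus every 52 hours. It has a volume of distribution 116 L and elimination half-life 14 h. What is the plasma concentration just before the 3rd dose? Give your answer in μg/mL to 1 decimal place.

f = (1/2)^(τ/t½) = (1/2)^(52/14) ≈ 0.0762.
C₀ = D/Vd = 1234/116 ≈ 10.638 μg/mL.
Before the 3rd dose, 2 doses have been given. Superposition: Cmin = C₀·(f + f²).
≈ 10.638 × (0.0762 + 0.0058) ≈ 10.638 × 0.0820 ≈ 0.872 μg/mL.

0.9 μg/mL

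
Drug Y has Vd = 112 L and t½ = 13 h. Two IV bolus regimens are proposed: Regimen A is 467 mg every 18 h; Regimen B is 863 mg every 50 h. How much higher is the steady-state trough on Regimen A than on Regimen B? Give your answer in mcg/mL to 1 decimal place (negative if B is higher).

2.0 mcg/mL

Regimen A: f = (1/2)^(18/13) ≈ 0.3830; Cmin,ss = (467/112)·f/(1−f) ≈ 2.588 mcg/mL.
Regimen B: f = (1/2)^(50/13) ≈ 0.0695; Cmin,ss = (863/112)·f/(1−f) ≈ 0.576 mcg/mL.
Difference ≈ 2.588 − 0.576 ≈ 2.012 mcg/mL.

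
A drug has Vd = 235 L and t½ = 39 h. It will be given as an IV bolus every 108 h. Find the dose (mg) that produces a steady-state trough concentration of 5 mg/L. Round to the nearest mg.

τ/t½ = 108/39 ≈ 2.7692, so f = (1/2)^(108/39) ≈ 0.146683.
Cmin,ss = (D/Vd)·f/(1−f), so D = Cmin,ss·Vd·(1−f)/f.
D = 5 × 235 × (1−f)/f ≈ 5 × 235 × 5.81742 ≈ 6835.47 mg.

6835 mg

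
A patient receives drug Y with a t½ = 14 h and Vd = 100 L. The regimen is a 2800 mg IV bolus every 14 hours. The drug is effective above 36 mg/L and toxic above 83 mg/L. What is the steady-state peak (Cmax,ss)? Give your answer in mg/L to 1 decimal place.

The dosing interval is 1 half-life, so f = 2^(−1) = 0.5.
Accumulation ratio R = 1/(1 − f) = 1/0.5 = 2/1.
Single-dose peak C₀ = D/Vd = 2800/100 = 28 mg/L.
Steady-state peak Cmax,ss = C₀·R = 28 × 2/1 ≈ 56.000 mg/L.
Peak 56.0 mg/L vs MTC 83 mg/L: below toxic threshold.

56.0 mg/L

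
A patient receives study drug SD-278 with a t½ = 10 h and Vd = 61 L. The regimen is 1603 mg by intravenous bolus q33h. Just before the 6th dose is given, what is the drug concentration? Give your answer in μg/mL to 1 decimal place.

f = (1/2)^(τ/t½) = (1/2)^(33/10) ≈ 0.1015.
C₀ = D/Vd = 1603/61 ≈ 26.279 μg/mL.
Before the 6th dose, 5 doses have been given. Superposition: Cmin = C₀·(f + f² + … + f^5).
≈ 26.279 × (0.1015 + 0.0103 + 0.0010 + 0.0001 + 0.0000) ≈ 26.279 × 0.1129 ≈ 2.967 μg/mL.

3.0 μg/mL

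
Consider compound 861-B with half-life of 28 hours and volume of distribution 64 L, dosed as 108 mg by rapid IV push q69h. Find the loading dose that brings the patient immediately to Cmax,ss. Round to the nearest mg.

132 mg

f = (1/2)^(69/28) ≈ 0.181207; accumulation ratio R = 1/(1−f) ≈ 1.22131.
Loading dose to hit Cmax,ss on first dose: D_load = D_maint·R ≈ 108 × 1.22131 ≈ 131.90 mg.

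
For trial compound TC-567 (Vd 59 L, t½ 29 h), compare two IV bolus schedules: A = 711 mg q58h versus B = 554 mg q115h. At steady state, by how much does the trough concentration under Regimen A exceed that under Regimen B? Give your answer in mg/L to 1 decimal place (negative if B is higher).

Regimen A: f = (1/2)^(58/29) ≈ 0.2500; Cmin,ss = (711/59)·f/(1−f) ≈ 4.017 mg/L.
Regimen B: f = (1/2)^(115/29) ≈ 0.0640; Cmin,ss = (554/59)·f/(1−f) ≈ 0.642 mg/L.
Difference ≈ 4.017 − 0.642 ≈ 3.375 mg/L.

3.4 mg/L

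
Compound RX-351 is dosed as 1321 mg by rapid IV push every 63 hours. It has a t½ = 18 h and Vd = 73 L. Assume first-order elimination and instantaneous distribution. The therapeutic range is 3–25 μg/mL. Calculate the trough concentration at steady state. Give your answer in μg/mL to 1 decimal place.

1.8 μg/mL

Over one 63-h interval, 63/18 ≈ 3.5 half-lives elapse, leaving f ≈ 0.0884 of each dose.
Accumulation ratio R = 1/(1 − f) ≈ 1/0.9116 ≈ 1.0970.
Single-dose peak C₀ = D/Vd = 1321/73 ≈ 18.096 μg/mL.
Steady-state peak Cmax,ss = C₀·R ≈ 18.096 × 1.0970 ≈ 19.851 μg/mL.
Steady-state trough Cmin,ss = Cmax,ss·f ≈ 19.851 × 0.0884 ≈ 1.755 μg/mL.
Trough 1.8 μg/mL vs MEC 3 μg/mL: subtherapeutic.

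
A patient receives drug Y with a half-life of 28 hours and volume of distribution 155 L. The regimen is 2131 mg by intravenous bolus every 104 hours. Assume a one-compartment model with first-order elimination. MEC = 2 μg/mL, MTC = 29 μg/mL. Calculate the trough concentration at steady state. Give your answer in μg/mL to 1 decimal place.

τ/t½ = 104/28 ≈ 3.7143, so fraction remaining f = (1/2)^(104/28) ≈ 0.0762.
At steady state, accumulation factor R = 1/(1 − e^(−kτ)) ≈ 1.0825.
Each bolus raises the concentration by D/Vd = 2131/155 ≈ 13.748 μg/mL.
Cmax,ss = C₀/(1 − f) ≈ 13.748/0.9238 ≈ 14.882 μg/mL.
One interval later, Cmin,ss = Cmax,ss·e^(−kτ) ≈ 14.882 × 0.0762 ≈ 1.134 μg/mL.
Trough 1.1 μg/mL vs MEC 2 μg/mL: subtherapeutic.

1.1 μg/mL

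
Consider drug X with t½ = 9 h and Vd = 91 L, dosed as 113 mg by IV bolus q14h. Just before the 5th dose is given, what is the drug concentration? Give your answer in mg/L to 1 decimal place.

f = (1/2)^(τ/t½) = (1/2)^(14/9) ≈ 0.3402.
C₀ = D/Vd = 113/91 ≈ 1.242 mg/L.
Before the 5th dose, 4 doses have been given. Superposition: Cmin = C₀·(f + f² + … + f^4).
≈ 1.242 × (0.3402 + 0.1157 + 0.0394 + 0.0134) ≈ 1.242 × 0.5087 ≈ 0.632 mg/L.

0.6 mg/L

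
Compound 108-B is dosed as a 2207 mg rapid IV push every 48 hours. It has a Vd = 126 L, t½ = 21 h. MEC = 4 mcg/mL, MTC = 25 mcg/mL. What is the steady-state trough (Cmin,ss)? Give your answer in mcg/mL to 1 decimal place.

4.5 mcg/mL

τ/t½ = 48/21 ≈ 2.2857, so fraction remaining f = (1/2)^(48/21) ≈ 0.2051.
Accumulation ratio R = 1/(1 − f) ≈ 1/0.7949 ≈ 1.2580.
Each bolus raises the concentration by D/Vd = 2207/126 ≈ 17.516 mcg/mL.
Steady-state peak Cmax,ss = C₀·R ≈ 17.516 × 1.2580 ≈ 22.035 mcg/mL.
One interval later, Cmin,ss = Cmax,ss·e^(−kτ) ≈ 22.035 × 0.2051 ≈ 4.519 mcg/mL.
Trough 4.5 mcg/mL vs MEC 4 mcg/mL: adequate.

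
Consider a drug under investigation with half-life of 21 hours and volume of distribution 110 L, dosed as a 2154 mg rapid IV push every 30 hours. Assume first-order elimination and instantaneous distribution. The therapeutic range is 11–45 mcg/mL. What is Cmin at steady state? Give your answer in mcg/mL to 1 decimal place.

k = ln2/t½ = ln2/21 ≈ 0.033007 h⁻¹; fraction remaining f = e^(−kτ) = e^(−0.033007×30) ≈ 0.3715.
Single-dose peak C₀ = D/Vd = 2154/110 ≈ 19.582 mcg/mL.
Steady-state trough Cmin,ss = C₀·f/(1−f) ≈ 19.582 × 0.3715/0.6285 ≈ 11.575 mcg/mL.
Trough 11.6 mcg/mL vs MEC 11 mcg/mL: adequate.

11.6 mcg/mL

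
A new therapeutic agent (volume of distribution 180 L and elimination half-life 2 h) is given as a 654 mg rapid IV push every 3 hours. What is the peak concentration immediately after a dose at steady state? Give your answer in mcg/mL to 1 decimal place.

τ/t½ = 3/2 ≈ 1.5, so fraction remaining f = (1/2)^(3/2) ≈ 0.3536.
Accumulation ratio R = 1/(1 − f) ≈ 1/0.6464 ≈ 1.5470.
Each bolus raises the concentration by D/Vd = 654/180 ≈ 3.633 mcg/mL.
Steady-state peak Cmax,ss = C₀·R ≈ 3.633 × 1.5470 ≈ 5.620 mcg/mL.

5.6 mcg/mL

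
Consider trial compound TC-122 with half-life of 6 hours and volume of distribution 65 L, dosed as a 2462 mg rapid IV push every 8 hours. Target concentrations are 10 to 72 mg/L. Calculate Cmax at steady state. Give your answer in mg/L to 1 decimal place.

62.8 mg/L

τ/t½ = 8/6 ≈ 1.3333, so fraction remaining f = (1/2)^(8/6) ≈ 0.3969.
Accumulation ratio R = 1/(1 − f) ≈ 1/0.6031 ≈ 1.6581.
Single-dose peak C₀ = D/Vd = 2462/65 ≈ 37.877 mg/L.
Steady-state peak Cmax,ss = C₀·R ≈ 37.877 × 1.6581 ≈ 62.804 mg/L.
Peak 62.8 mg/L vs MTC 72 mg/L: below toxic threshold.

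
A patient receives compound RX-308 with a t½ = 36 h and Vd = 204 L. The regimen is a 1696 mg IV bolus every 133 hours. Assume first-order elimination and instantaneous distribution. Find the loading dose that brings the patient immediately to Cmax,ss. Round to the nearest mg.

f = (1/2)^(133/36) ≈ 0.077243; accumulation ratio R = 1/(1−f) ≈ 1.08371.
Loading dose to hit Cmax,ss on first dose: D_load = D_maint·R ≈ 1696 × 1.08371 ≈ 1837.97 mg.

1838 mg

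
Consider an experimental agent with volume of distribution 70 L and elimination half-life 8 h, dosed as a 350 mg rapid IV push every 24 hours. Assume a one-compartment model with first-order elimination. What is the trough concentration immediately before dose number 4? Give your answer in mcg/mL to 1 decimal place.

0.7 mcg/mL

f = (1/2)^(τ/t½) = (1/2)^(24/8) ≈ 0.1250.
C₀ = D/Vd = 350/70 ≈ 5.000 mcg/mL.
Before the 4th dose, 3 doses have been given. Superposition: Cmin = C₀·(f + f² + … + f^3).
≈ 5.000 × (0.1250 + 0.0156 + 0.0020) ≈ 5.000 × 0.1426 ≈ 0.713 mcg/mL.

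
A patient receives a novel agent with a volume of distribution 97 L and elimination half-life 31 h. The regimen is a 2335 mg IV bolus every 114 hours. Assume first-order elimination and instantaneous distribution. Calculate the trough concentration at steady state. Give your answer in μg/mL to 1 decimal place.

2.0 μg/mL

k = ln2/t½ = ln2/31 ≈ 0.022360 h⁻¹; fraction remaining f = e^(−kτ) = e^(−0.022360×114) ≈ 0.0782.
Single-dose peak C₀ = D/Vd = 2335/97 ≈ 24.072 μg/mL.
Steady-state trough Cmin,ss = C₀·f/(1−f) ≈ 24.072 × 0.0782/0.9218 ≈ 2.042 μg/mL.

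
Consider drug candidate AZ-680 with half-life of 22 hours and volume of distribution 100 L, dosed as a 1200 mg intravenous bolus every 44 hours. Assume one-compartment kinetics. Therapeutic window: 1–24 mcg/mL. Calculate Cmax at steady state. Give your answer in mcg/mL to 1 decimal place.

16.0 mcg/mL

The dosing interval is 2 half-lives, so f = 2^(−2) = 0.25.
At steady state, R = 1/(1 − 0.25) = 4/3.
Single-dose peak C₀ = D/Vd = 1200/100 = 12 mcg/mL.
Steady-state peak Cmax,ss = C₀·R = 12 × 4/3 ≈ 16.000 mcg/mL.
Peak 16.0 mcg/mL vs MTC 24 mcg/mL: below toxic threshold.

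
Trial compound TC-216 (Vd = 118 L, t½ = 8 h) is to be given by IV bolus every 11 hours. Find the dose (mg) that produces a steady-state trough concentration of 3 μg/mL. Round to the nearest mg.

564 mg

τ/t½ = 11/8 ≈ 1.375, so f = (1/2)^(11/8) ≈ 0.385553.
Cmin,ss = (D/Vd)·f/(1−f), so D = Cmin,ss·Vd·(1−f)/f.
D = 3 × 118 × (1−f)/f ≈ 3 × 118 × 1.59368 ≈ 564.16 mg.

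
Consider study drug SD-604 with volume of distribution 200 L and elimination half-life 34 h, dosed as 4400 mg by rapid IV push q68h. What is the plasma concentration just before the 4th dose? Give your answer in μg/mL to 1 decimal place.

7.2 μg/mL

f = (1/2)^(τ/t½) = (1/2)^(68/34) ≈ 0.2500.
C₀ = D/Vd = 4400/200 ≈ 22.000 μg/mL.
Before the 4th dose, 3 doses have been given. Superposition: Cmin = C₀·(f + f² + … + f^3).
≈ 22.000 × (0.2500 + 0.0625 + 0.0156) ≈ 22.000 × 0.3281 ≈ 7.218 μg/mL.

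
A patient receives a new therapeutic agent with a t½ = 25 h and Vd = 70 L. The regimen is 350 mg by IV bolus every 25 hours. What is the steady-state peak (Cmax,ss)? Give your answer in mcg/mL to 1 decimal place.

10.0 mcg/mL

τ = 25 h = 1 half-life, so f = (1/2)^1 = 0.5.
At steady state, R = 1/(1 − 0.5) = 2/1.
Single-dose peak C₀ = D/Vd = 350/70 = 5 mcg/mL.
Steady-state peak Cmax,ss = C₀·R = 5 × 2/1 ≈ 10.000 mcg/mL.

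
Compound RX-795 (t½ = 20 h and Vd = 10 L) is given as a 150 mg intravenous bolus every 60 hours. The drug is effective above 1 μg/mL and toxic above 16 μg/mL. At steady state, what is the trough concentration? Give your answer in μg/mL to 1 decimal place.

2.1 μg/mL

The dosing interval is 3 half-lives, so f = 2^(−3) = 0.125.
At steady state, R = 1/(1 − 0.125) = 8/7.
Single-dose peak C₀ = D/Vd = 150/10 = 15 μg/mL.
Steady-state peak Cmax,ss = C₀·R = 15 × 8/7 ≈ 17.143 μg/mL.
Steady-state trough Cmin,ss = Cmax,ss·f ≈ 17.143 × 0.125 ≈ 2.143 μg/mL.
Trough 2.1 μg/mL vs MEC 1 μg/mL: adequate.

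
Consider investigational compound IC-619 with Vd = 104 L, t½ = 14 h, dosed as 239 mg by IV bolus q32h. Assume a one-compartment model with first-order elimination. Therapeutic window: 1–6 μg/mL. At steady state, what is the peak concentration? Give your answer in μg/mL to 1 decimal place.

2.9 μg/mL

τ/t½ = 32/14 ≈ 2.2857, so fraction remaining f = (1/2)^(32/14) ≈ 0.2051.
At steady state, accumulation factor R = 1/(1 − e^(−kτ)) ≈ 1.2580.
Single-dose peak C₀ = D/Vd = 239/104 ≈ 2.298 μg/mL.
Steady-state peak Cmax,ss = C₀·R ≈ 2.298 × 1.2580 ≈ 2.891 μg/mL.
Peak 2.9 μg/mL vs MTC 6 μg/mL: below toxic threshold.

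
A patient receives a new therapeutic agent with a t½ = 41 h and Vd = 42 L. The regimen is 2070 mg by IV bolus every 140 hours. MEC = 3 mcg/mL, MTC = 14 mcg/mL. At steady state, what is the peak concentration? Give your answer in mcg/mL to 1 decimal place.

τ/t½ = 140/41 ≈ 3.4146, so fraction remaining f = (1/2)^(140/41) ≈ 0.0938.
Accumulation ratio R = 1/(1 − f) ≈ 1/0.9062 ≈ 1.1035.
Each bolus raises the concentration by D/Vd = 2070/42 ≈ 49.286 mcg/mL.
Steady-state peak Cmax,ss = C₀·R ≈ 49.286 × 1.1035 ≈ 54.387 mcg/mL.
Peak 54.4 mcg/mL vs MTC 14 mcg/mL: exceeds toxic threshold.

54.4 mcg/mL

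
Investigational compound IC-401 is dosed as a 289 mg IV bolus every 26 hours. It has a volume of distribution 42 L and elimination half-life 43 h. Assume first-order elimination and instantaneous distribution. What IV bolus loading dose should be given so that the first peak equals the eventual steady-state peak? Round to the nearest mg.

f = (1/2)^(26/43) ≈ 0.657630; accumulation ratio R = 1/(1−f) ≈ 2.92082.
Loading dose to hit Cmax,ss on first dose: D_load = D_maint·R ≈ 289 × 2.92082 ≈ 844.12 mg.

844 mg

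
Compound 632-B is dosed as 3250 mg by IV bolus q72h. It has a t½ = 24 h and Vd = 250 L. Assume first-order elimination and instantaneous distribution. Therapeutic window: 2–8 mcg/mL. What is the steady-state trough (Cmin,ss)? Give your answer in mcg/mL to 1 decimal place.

1.9 mcg/mL

τ = 72 h = 3 half-lives, so f = (1/2)^3 = 0.125.
At steady state, R = 1/(1 − 0.125) = 8/7.
Single-dose peak C₀ = D/Vd = 3250/250 = 13 mcg/mL.
Steady-state peak Cmax,ss = C₀·R = 13 × 8/7 ≈ 14.857 mcg/mL.
Steady-state trough Cmin,ss = Cmax,ss·f ≈ 14.857 × 0.125 ≈ 1.857 mcg/mL.
Trough 1.9 mcg/mL vs MEC 2 mcg/mL: subtherapeutic.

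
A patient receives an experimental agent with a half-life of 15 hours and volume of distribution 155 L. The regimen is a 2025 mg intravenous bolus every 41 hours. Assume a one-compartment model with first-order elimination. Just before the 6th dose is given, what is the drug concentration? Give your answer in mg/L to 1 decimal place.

f = (1/2)^(τ/t½) = (1/2)^(41/15) ≈ 0.1504.
C₀ = D/Vd = 2025/155 ≈ 13.065 mg/L.
Before the 6th dose, 5 doses have been given. Superposition: Cmin = C₀·(f + f² + … + f^5).
≈ 13.065 × (0.1504 + 0.0226 + 0.0034 + 0.0005 + 0.0001) ≈ 13.065 × 0.1770 ≈ 2.313 mg/L.

2.3 mg/L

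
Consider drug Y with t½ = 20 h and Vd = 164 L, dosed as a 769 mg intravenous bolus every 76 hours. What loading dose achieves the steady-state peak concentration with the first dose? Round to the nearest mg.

f = (1/2)^(76/20) ≈ 0.071794; accumulation ratio R = 1/(1−f) ≈ 1.07735.
Loading dose to hit Cmax,ss on first dose: D_load = D_maint·R ≈ 769 × 1.07735 ≈ 828.48 mg.

828 mg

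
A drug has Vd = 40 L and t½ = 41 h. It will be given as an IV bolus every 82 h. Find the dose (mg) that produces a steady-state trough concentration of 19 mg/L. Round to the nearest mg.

2280 mg

τ/t½ = 82/41 ≈ 2, so f = (1/2)^(82/41) ≈ 0.250000.
Cmin,ss = (D/Vd)·f/(1−f), so D = Cmin,ss·Vd·(1−f)/f.
D = 19 × 40 × (1−f)/f ≈ 19 × 40 × 3.00000 ≈ 2280.00 mg.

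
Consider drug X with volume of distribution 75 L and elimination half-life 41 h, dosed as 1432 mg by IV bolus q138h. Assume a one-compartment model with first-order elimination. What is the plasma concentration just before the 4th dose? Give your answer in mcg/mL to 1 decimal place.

2.0 mcg/mL

f = (1/2)^(τ/t½) = (1/2)^(138/41) ≈ 0.0970.
C₀ = D/Vd = 1432/75 ≈ 19.093 mcg/mL.
Before the 4th dose, 3 doses have been given. Superposition: Cmin = C₀·(f + f² + … + f^3).
≈ 19.093 × (0.0970 + 0.0094 + 0.0009) ≈ 19.093 × 0.1073 ≈ 2.049 mcg/mL.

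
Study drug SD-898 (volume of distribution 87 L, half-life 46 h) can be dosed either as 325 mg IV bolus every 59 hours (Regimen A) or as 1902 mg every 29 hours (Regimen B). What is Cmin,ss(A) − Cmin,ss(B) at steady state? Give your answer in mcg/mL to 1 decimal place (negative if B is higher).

Regimen A: f = (1/2)^(59/46) ≈ 0.4111; Cmin,ss = (325/87)·f/(1−f) ≈ 2.608 mcg/mL.
Regimen B: f = (1/2)^(29/46) ≈ 0.6460; Cmin,ss = (1902/87)·f/(1−f) ≈ 39.895 mcg/mL.
Difference ≈ 2.608 − 39.895 ≈ -37.287 mcg/mL.

-37.3 mcg/mL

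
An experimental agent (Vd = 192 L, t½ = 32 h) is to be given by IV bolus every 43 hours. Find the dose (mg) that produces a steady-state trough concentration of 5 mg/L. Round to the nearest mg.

τ/t½ = 43/32 ≈ 1.3438, so f = (1/2)^(43/32) ≈ 0.393995.
Cmin,ss = (D/Vd)·f/(1−f), so D = Cmin,ss·Vd·(1−f)/f.
D = 5 × 192 × (1−f)/f ≈ 5 × 192 × 1.53810 ≈ 1476.58 mg.

1477 mg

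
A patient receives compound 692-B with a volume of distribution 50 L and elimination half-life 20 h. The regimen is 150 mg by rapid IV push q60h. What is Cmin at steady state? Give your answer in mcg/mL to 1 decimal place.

0.4 mcg/mL

τ = 60 h = 3 half-lives, so f = (1/2)^3 = 0.125.
At steady state, R = 1/(1 − 0.125) = 8/7.
Single-dose peak C₀ = D/Vd = 150/50 = 3 mcg/mL.
Steady-state peak Cmax,ss = C₀·R = 3 × 8/7 ≈ 3.429 mcg/mL.
Steady-state trough Cmin,ss = Cmax,ss·f ≈ 3.429 × 0.125 ≈ 0.429 mcg/mL.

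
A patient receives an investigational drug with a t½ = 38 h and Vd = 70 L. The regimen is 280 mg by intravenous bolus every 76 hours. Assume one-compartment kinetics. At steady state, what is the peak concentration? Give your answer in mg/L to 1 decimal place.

τ = 76 h = 2 half-lives, so f = (1/2)^2 = 0.25.
At steady state, R = 1/(1 − 0.25) = 4/3.
Single-dose peak C₀ = D/Vd = 280/70 = 4 mg/L.
Steady-state peak Cmax,ss = C₀·R = 4 × 4/3 ≈ 5.333 mg/L.

5.3 mg/L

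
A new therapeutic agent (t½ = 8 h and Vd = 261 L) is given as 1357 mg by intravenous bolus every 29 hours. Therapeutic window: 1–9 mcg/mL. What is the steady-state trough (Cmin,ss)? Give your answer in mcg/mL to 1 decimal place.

0.5 mcg/mL

Over one 29-h interval, 29/8 ≈ 3.625 half-lives elapse, leaving f ≈ 0.0811 of each dose.
Accumulation ratio R = 1/(1 − f) ≈ 1/0.9189 ≈ 1.0883.
Single-dose peak C₀ = D/Vd = 1357/261 ≈ 5.199 mcg/mL.
Steady-state peak Cmax,ss = C₀·R ≈ 5.199 × 1.0883 ≈ 5.658 mcg/mL.
Steady-state trough Cmin,ss = Cmax,ss·f ≈ 5.658 × 0.0811 ≈ 0.459 mcg/mL.
Trough 0.5 mcg/mL vs MEC 1 mcg/mL: subtherapeutic.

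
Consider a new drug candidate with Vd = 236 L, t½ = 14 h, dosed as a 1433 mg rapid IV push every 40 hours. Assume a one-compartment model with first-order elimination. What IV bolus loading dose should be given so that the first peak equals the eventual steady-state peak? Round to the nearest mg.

1662 mg

f = (1/2)^(40/14) ≈ 0.138011; accumulation ratio R = 1/(1−f) ≈ 1.16011.
Loading dose to hit Cmax,ss on first dose: D_load = D_maint·R ≈ 1433 × 1.16011 ≈ 1662.44 mg.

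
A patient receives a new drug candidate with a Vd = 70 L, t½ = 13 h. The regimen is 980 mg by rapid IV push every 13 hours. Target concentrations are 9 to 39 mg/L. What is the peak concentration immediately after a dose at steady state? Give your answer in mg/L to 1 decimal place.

The dosing interval is 1 half-life, so f = 2^(−1) = 0.5.
Accumulation ratio R = 1/(1 − f) = 1/0.5 = 2/1.
Single-dose peak C₀ = D/Vd = 980/70 = 14 mg/L.
Steady-state peak Cmax,ss = C₀·R = 14 × 2/1 ≈ 28.000 mg/L.
Peak 28.0 mg/L vs MTC 39 mg/L: below toxic threshold.

28.0 mg/L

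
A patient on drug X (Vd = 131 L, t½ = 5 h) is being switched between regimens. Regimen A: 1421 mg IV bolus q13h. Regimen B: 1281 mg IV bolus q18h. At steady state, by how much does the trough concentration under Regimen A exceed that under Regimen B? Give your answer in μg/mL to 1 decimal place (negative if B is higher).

Regimen A: f = (1/2)^(13/5) ≈ 0.1649; Cmin,ss = (1421/131)·f/(1−f) ≈ 2.142 μg/mL.
Regimen B: f = (1/2)^(18/5) ≈ 0.0825; Cmin,ss = (1281/131)·f/(1−f) ≈ 0.879 μg/mL.
Difference ≈ 2.142 − 0.879 ≈ 1.263 μg/mL.

1.3 μg/mL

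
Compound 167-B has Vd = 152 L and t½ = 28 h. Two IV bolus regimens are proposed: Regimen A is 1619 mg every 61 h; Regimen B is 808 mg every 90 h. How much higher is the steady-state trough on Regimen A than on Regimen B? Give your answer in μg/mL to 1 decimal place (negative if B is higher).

2.4 μg/mL

Regimen A: f = (1/2)^(61/28) ≈ 0.2209; Cmin,ss = (1619/152)·f/(1−f) ≈ 3.020 μg/mL.
Regimen B: f = (1/2)^(90/28) ≈ 0.1077; Cmin,ss = (808/152)·f/(1−f) ≈ 0.642 μg/mL.
Difference ≈ 3.020 − 0.642 ≈ 2.378 μg/mL.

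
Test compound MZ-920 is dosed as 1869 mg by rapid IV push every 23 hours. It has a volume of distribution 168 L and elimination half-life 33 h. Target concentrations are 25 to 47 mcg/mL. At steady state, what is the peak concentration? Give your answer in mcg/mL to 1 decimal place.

29.0 mcg/mL

k = ln2/t½ = ln2/33 ≈ 0.021004 h⁻¹; fraction remaining f = e^(−kτ) = e^(−0.021004×23) ≈ 0.6169.
At steady state, accumulation factor R = 1/(1 − e^(−kτ)) ≈ 2.6103.
Each bolus raises the concentration by D/Vd = 1869/168 ≈ 11.125 mcg/mL.
Steady-state peak Cmax,ss = C₀·R ≈ 11.125 × 2.6103 ≈ 29.040 mcg/mL.
Peak 29.0 mcg/mL vs MTC 47 mcg/mL: below toxic threshold.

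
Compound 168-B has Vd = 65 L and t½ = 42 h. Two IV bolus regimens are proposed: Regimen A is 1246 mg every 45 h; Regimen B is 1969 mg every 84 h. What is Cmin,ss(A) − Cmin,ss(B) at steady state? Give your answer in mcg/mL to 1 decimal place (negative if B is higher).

7.3 mcg/mL

Regimen A: f = (1/2)^(45/42) ≈ 0.4758; Cmin,ss = (1246/65)·f/(1−f) ≈ 17.399 mcg/mL.
Regimen B: f = (1/2)^(84/42) ≈ 0.2500; Cmin,ss = (1969/65)·f/(1−f) ≈ 10.097 mcg/mL.
Difference ≈ 17.399 − 10.097 ≈ 7.302 mcg/mL.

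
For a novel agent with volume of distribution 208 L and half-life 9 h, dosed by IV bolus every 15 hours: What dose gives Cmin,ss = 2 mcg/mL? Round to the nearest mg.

τ/t½ = 15/9 ≈ 1.6667, so f = (1/2)^(15/9) ≈ 0.314980.
Cmin,ss = (D/Vd)·f/(1−f), so D = Cmin,ss·Vd·(1−f)/f.
D = 2 × 208 × (1−f)/f ≈ 2 × 208 × 2.17480 ≈ 904.72 mg.

905 mg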